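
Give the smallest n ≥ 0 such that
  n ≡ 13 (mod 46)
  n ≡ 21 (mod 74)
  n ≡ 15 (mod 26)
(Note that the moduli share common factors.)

12157

Combine the congruences pairwise.
gcd(46, 74) = 2 and 2 | (21 − 13), so the pair is consistent; merging gives n ≡ 243 (mod 1702), where 1702 = lcm(46, 74).
gcd(1702, 26) = 2 and 2 | (15 − 243), so the pair is consistent; merging gives n ≡ 12157 (mod 22126), where 22126 = lcm(1702, 26).
The solution is unique modulo lcm(46, 74, 26) = 22126.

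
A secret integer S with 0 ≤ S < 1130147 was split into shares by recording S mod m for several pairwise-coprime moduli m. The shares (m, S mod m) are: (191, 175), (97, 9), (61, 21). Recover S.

Combine the congruences pairwise.
From S ≡ 175 (mod 191) write S = 175 + 191t. Substituting into S ≡ 9 (mod 97) gives 191t ≡ 28 (mod 97), and since 94⁻¹ ≡ 32 (mod 97), t ≡ 23. Hence S ≡ 175 + 191·23 = 4568 (mod 18527).
From S ≡ 4568 (mod 18527) write S = 4568 + 18527t. Substituting into S ≡ 21 (mod 61) gives 18527t ≡ 28 (mod 61), and since 44⁻¹ ≡ 43 (mod 61), t ≡ 45. Hence S ≡ 4568 + 18527·45 = 838283 (mod 1130147).

838283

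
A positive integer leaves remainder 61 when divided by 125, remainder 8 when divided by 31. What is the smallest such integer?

Combine the congruences pairwise.
From t ≡ 61 (mod 125) write t = 61 + 125s. Substituting into t ≡ 8 (mod 31) gives 125s ≡ 9 (mod 31), and since 1⁻¹ ≡ 1 (mod 31), s ≡ 9. Hence t ≡ 61 + 125·9 = 1186 (mod 3875).

1186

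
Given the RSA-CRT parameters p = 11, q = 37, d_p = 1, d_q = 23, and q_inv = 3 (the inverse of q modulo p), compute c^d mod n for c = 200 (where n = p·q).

13

m₁ = c^(d_p) mod p: c ≡ 2 (mod 11), and 2^1 mod 11 = 2.
m₂ = c^(d_q) mod q: c ≡ 15 (mod 37), and 15^23 mod 37 = 13.
h = q_inv·(m₁ − m₂) mod p = 3·(2 − 13) mod 11 = 0.
m = m₂ + h·q = 13 + 0·37 = 13.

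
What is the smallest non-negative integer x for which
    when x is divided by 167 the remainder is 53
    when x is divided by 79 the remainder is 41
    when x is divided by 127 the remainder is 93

848580

From x ≡ 53 (mod 167) write x = 53 + 167t. Substituting into x ≡ 41 (mod 79) gives 167t ≡ 67 (mod 79), and since 9⁻¹ ≡ 44 (mod 79), t ≡ 25. Hence x ≡ 53 + 167·25 = 4228 (mod 13193).
From x ≡ 4228 (mod 13193) write x = 4228 + 13193t. Substituting into x ≡ 93 (mod 127) gives 13193t ≡ 56 (mod 127), and since 112⁻¹ ≡ 110 (mod 127), t ≡ 64. Hence x ≡ 4228 + 13193·64 = 848580 (mod 1675511).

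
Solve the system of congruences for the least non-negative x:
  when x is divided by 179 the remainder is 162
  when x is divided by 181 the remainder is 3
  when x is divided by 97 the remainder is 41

The moduli are pairwise coprime; N = 179·181·97 = 3142703.
N/179 = 17557; 17557 ≡ 15 (mod 179); 15·12 ≡ 1, so inverse 12.
N/181 = 17363; 17363 ≡ 168 (mod 181); 168·167 ≡ 1, so inverse 167.
N/97 = 32399; 32399 ≡ 1 (mod 97), inverse 1.
x ≡ 162·17557·12 + 3·17363·167 + 41·32399·1 = 44158030.
44158030 mod 3142703 = 160188.

160188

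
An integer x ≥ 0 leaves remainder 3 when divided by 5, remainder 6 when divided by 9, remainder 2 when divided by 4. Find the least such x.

The moduli are pairwise coprime; N = 5·9·4 = 180.
N/5 = 36; 36 ≡ 1 (mod 5), inverse 1.
N/9 = 20; 20 ≡ 2 (mod 9); 2·5 ≡ 1, so inverse 5.
N/4 = 45; 45 ≡ 1 (mod 4), inverse 1.
x ≡ 3·36·1 + 6·20·5 + 2·45·1 = 798.
798 mod 180 = 78.

78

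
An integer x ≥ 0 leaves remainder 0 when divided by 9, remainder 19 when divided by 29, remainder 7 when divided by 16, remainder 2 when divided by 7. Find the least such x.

The moduli are pairwise coprime; N = 9·29·16·7 = 29232.
N/9 = 3248; 3248 ≡ 8 (mod 9); 8·8 ≡ 1, so inverse 8.
N/29 = 1008; 1008 ≡ 22 (mod 29); 22·4 ≡ 1, so inverse 4.
N/16 = 1827; 1827 ≡ 3 (mod 16); 3·11 ≡ 1, so inverse 11.
N/7 = 4176; 4176 ≡ 4 (mod 7); 4·2 ≡ 1, so inverse 2.
x ≡ 0·3248·8 + 19·1008·4 + 7·1827·11 + 2·4176·2 = 233991.
233991 mod 29232 = 135.

135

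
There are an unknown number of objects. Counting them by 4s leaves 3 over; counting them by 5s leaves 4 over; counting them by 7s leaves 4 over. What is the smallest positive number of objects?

39

The moduli are pairwise coprime; M = 4·5·7 = 140.
M/4 = 35; 35 ≡ 3 (mod 4); 3·3 ≡ 1, so inverse 3.
M/5 = 28; 28 ≡ 3 (mod 5); 3·2 ≡ 1, so inverse 2.
M/7 = 20; 20 ≡ 6 (mod 7); 6·6 ≡ 1, so inverse 6.
N ≡ 3·35·3 + 4·28·2 + 4·20·6 = 1019.
1019 mod 140 = 39.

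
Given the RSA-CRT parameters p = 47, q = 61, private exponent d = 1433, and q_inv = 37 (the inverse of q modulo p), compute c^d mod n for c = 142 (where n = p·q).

2022

d_p = d mod (p−1) = 1433 mod 46 = 7; d_q = d mod (q−1) = 53.
m₁ = c^(d_p) mod p: c ≡ 1 (mod 47), and 1^7 mod 47 = 1.
m₂ = c^(d_q) mod q: c ≡ 20 (mod 61), and 20^53 mod 61 = 9.
h = q_inv·(m₁ − m₂) mod p = 37·(1 − 9) mod 47 = 33.
m = m₂ + h·q = 9 + 33·61 = 2022.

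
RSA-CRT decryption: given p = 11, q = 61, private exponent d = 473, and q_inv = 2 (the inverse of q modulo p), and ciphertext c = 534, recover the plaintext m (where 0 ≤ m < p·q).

d_p = d mod (p−1) = 473 mod 10 = 3; d_q = d mod (q−1) = 53.
m₁ = c^(d_p) mod p: c ≡ 6 (mod 11), and 6^3 mod 11 = 7.
m₂ = c^(d_q) mod q: c ≡ 46 (mod 61), and 46^53 mod 61 = 36.
h = q_inv·(m₁ − m₂) mod p = 2·(7 − 36) mod 11 = 8.
m = m₂ + h·q = 36 + 8·61 = 524.

524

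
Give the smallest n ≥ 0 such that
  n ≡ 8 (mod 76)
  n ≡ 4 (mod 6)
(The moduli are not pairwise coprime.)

gcd(76, 6) = 2 and 2 | (4 − 8), so the pair is consistent; merging gives n ≡ 160 (mod 228), where 228 = lcm(76, 6).
The solution is unique modulo lcm(76, 6) = 228.

160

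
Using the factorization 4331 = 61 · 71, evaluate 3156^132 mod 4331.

2718

Mod 61: 3156 ≡ 45; by Fermat, exponent reduces to 132 mod 60 = 12; 45^12 ≡ 34 (mod 61).
Mod 71: 3156 ≡ 32; by Fermat, exponent reduces to 132 mod 70 = 62; 32^62 ≡ 20 (mod 71).
Combine by CRT: x ≡ 34 (mod 61), x ≡ 20 (mod 71) ⇒ x ≡ 2718 (mod 4331).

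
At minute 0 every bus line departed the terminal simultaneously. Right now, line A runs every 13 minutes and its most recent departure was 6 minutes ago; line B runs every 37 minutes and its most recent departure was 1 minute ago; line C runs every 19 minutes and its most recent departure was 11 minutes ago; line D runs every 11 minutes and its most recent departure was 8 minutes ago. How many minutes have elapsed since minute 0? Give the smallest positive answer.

The moduli are pairwise coprime; N = 13·37·19·11 = 100529.
N/13 = 7733; 7733 ≡ 11 (mod 13); 11·6 ≡ 1, so inverse 6.
N/37 = 2717; 2717 ≡ 16 (mod 37); 16·7 ≡ 1, so inverse 7.
N/19 = 5291; 5291 ≡ 9 (mod 19); 9·17 ≡ 1, so inverse 17.
N/11 = 9139; 9139 ≡ 9 (mod 11); 9·5 ≡ 1, so inverse 5.
t ≡ 6·7733·6 + 1·2717·7 + 11·5291·17 + 8·9139·5 = 1652384.
1652384 mod 100529 = 43920.

43920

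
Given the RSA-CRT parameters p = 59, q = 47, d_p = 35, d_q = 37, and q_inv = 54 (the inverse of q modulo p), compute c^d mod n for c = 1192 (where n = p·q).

m₁ = c^(d_p) mod p: c ≡ 12 (mod 59), and 12^35 mod 59 = 53.
m₂ = c^(d_q) mod q: c ≡ 17 (mod 47), and 17^37 mod 47 = 9.
h = q_inv·(m₁ − m₂) mod p = 54·(53 − 9) mod 59 = 16.
m = m₂ + h·q = 9 + 16·47 = 761.

761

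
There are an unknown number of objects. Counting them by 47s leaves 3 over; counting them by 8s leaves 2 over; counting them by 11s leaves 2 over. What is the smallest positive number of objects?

3434

The moduli are pairwise coprime; M = 47·8·11 = 4136.
M/47 = 88; 88 ≡ 41 (mod 47); 41·39 ≡ 1, so inverse 39.
M/8 = 517; 517 ≡ 5 (mod 8); 5·5 ≡ 1, so inverse 5.
M/11 = 376; 376 ≡ 2 (mod 11); 2·6 ≡ 1, so inverse 6.
N ≡ 3·88·39 + 2·517·5 + 2·376·6 = 19978.
19978 mod 4136 = 3434.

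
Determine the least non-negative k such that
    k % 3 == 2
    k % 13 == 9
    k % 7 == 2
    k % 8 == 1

737

The moduli are pairwise coprime; N = 3·13·7·8 = 2184.
N/3 = 728; 728 ≡ 2 (mod 3); 2·2 ≡ 1, so inverse 2.
N/13 = 168; 168 ≡ 12 (mod 13); 12·12 ≡ 1, so inverse 12.
N/7 = 312; 312 ≡ 4 (mod 7); 4·2 ≡ 1, so inverse 2.
N/8 = 273; 273 ≡ 1 (mod 8), inverse 1.
k ≡ 2·728·2 + 9·168·12 + 2·312·2 + 1·273·1 = 22577.
22577 mod 2184 = 737.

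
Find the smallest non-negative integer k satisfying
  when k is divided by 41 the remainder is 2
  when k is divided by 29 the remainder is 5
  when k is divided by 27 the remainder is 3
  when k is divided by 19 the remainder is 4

The moduli are pairwise coprime; N = 41·29·27·19 = 609957.
N/41 = 14877; 14877 ≡ 35 (mod 41); 35·34 ≡ 1, so inverse 34.
N/29 = 21033; 21033 ≡ 8 (mod 29); 8·11 ≡ 1, so inverse 11.
N/27 = 22591; 22591 ≡ 19 (mod 27); 19·10 ≡ 1, so inverse 10.
N/19 = 32103; 32103 ≡ 12 (mod 19); 12·8 ≡ 1, so inverse 8.
k ≡ 2·14877·34 + 5·21033·11 + 3·22591·10 + 4·32103·8 = 3873477.
3873477 mod 609957 = 213735.

213735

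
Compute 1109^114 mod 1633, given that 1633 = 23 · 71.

901

Mod 23: 1109 ≡ 5; by Fermat, exponent reduces to 114 mod 22 = 4; 5^4 ≡ 4 (mod 23).
Mod 71: 1109 ≡ 44; by Fermat, exponent reduces to 114 mod 70 = 44; 44^44 ≡ 49 (mod 71).
Combine by CRT: x ≡ 4 (mod 23), x ≡ 49 (mod 71) ⇒ x ≡ 901 (mod 1633).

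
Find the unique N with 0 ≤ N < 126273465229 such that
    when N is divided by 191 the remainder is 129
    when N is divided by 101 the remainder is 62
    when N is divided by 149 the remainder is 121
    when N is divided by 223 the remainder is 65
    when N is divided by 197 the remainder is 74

The moduli are pairwise coprime; M = 191·101·149·223·197 = 126273465229.
M/191 = 661117619; 661117619 ≡ 151 (mod 191); 151·148 ≡ 1, so inverse 148.
M/101 = 1250232329; 1250232329 ≡ 92 (mod 101); 92·56 ≡ 1, so inverse 56.
M/149 = 847472921; 847472921 ≡ 108 (mod 149); 108·109 ≡ 1, so inverse 109.
M/223 = 566248723; 566248723 ≡ 210 (mod 223); 210·120 ≡ 1, so inverse 120.
M/197 = 640982057; 640982057 ≡ 5 (mod 197); 5·79 ≡ 1, so inverse 79.
N ≡ 129·661117619·148 + 62·1250232329·56 + 121·847472921·109 + 65·566248723·120 + 74·640982057·79 = 36304105727927.
36304105727927 mod 126273465229 = 63621207204.

63621207204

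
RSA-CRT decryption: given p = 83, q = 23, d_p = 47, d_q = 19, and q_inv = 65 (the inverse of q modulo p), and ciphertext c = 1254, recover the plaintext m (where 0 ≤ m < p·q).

m₁ = c^(d_p) mod p: c ≡ 9 (mod 83), and 9^47 mod 83 = 75.
m₂ = c^(d_q) mod q: c ≡ 12 (mod 23), and 12^19 mod 23 = 8.
h = q_inv·(m₁ − m₂) mod p = 65·(75 − 8) mod 83 = 39.
m = m₂ + h·q = 8 + 39·23 = 905.

905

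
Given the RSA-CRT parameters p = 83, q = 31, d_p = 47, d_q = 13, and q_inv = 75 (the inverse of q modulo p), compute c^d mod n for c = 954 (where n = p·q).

1376

m₁ = c^(d_p) mod p: c ≡ 41 (mod 83), and 41^47 mod 83 = 48.
m₂ = c^(d_q) mod q: c ≡ 24 (mod 31), and 24^13 mod 31 = 12.
h = q_inv·(m₁ − m₂) mod p = 75·(48 − 12) mod 83 = 44.
m = m₂ + h·q = 12 + 44·31 = 1376.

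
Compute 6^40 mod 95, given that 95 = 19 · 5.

Mod 19: 6 ≡ 6; by Fermat, exponent reduces to 40 mod 18 = 4; 6^4 ≡ 4 (mod 19).
Mod 5: 6 ≡ 1; since 4 | 40, by Fermat 1^40 ≡ 1 (mod 5).
Combine by CRT: x ≡ 4 (mod 19), x ≡ 1 (mod 5) ⇒ x ≡ 61 (mod 95).

61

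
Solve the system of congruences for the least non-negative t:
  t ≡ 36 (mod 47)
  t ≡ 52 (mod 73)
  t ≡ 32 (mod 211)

38012

From t ≡ 36 (mod 47) write t = 36 + 47s. Substituting into t ≡ 52 (mod 73) gives 47s ≡ 16 (mod 73), and since 47⁻¹ ≡ 14 (mod 73), s ≡ 5. Hence t ≡ 36 + 47·5 = 271 (mod 3431).
From t ≡ 271 (mod 3431) write t = 271 + 3431s. Substituting into t ≡ 32 (mod 211) gives 3431s ≡ 183 (mod 211), and since 55⁻¹ ≡ 188 (mod 211), s ≡ 11. Hence t ≡ 271 + 3431·11 = 38012 (mod 723941).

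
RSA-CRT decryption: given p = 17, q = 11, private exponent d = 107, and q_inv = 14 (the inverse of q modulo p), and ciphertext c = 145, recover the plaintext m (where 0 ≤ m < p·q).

d_p = d mod (p−1) = 107 mod 16 = 11; d_q = d mod (q−1) = 7.
m₁ = c^(d_p) mod p: c ≡ 9 (mod 17), and 9^11 mod 17 = 15.
m₂ = c^(d_q) mod q: c ≡ 2 (mod 11), and 2^7 mod 11 = 7.
h = q_inv·(m₁ − m₂) mod p = 14·(15 − 7) mod 17 = 10.
m = m₂ + h·q = 7 + 10·11 = 117.

117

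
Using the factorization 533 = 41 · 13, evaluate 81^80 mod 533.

Mod 41: 81 ≡ 40; since 40 | 80, by Fermat 40^80 ≡ 1 (mod 41).
Mod 13: 81 ≡ 3; by Fermat, exponent reduces to 80 mod 12 = 8; 3^8 ≡ 9 (mod 13).
Combine by CRT: x ≡ 1 (mod 41), x ≡ 9 (mod 13) ⇒ x ≡ 165 (mod 533).

165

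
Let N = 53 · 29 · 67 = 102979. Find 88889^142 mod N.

12631

Mod 53: 88889 ≡ 8; by Fermat, exponent reduces to 142 mod 52 = 38; 8^38 ≡ 17 (mod 53).
Mod 29: 88889 ≡ 4; by Fermat, exponent reduces to 142 mod 28 = 2; 4^2 ≡ 16 (mod 29).
Mod 67: 88889 ≡ 47; by Fermat, exponent reduces to 142 mod 66 = 10; 47^10 ≡ 35 (mod 67).
Combine by CRT: x ≡ 17 (mod 53), x ≡ 16 (mod 29), x ≡ 35 (mod 67) ⇒ x ≡ 12631 (mod 102979).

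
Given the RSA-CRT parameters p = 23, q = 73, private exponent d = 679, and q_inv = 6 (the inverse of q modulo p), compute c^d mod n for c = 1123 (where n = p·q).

d_p = d mod (p−1) = 679 mod 22 = 19; d_q = d mod (q−1) = 31.
m₁ = c^(d_p) mod p: c ≡ 19 (mod 23), and 19^19 mod 23 = 14.
m₂ = c^(d_q) mod q: c ≡ 28 (mod 73), and 28^31 mod 73 = 15.
h = q_inv·(m₁ − m₂) mod p = 6·(14 − 15) mod 23 = 17.
m = m₂ + h·q = 15 + 17·73 = 1256.

1256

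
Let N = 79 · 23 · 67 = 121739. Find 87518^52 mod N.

Mod 79: 87518 ≡ 65; 65^52 ≡ 1 (mod 79).
Mod 23: 87518 ≡ 3; by Fermat, exponent reduces to 52 mod 22 = 8; 3^8 ≡ 6 (mod 23).
Mod 67: 87518 ≡ 16; 16^52 ≡ 19 (mod 67).
Combine by CRT: x ≡ 1 (mod 79), x ≡ 6 (mod 23), x ≡ 19 (mod 67) ⇒ x ≡ 2766 (mod 121739).

2766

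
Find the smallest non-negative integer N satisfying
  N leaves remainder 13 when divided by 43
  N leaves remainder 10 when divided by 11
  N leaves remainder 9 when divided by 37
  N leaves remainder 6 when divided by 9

The moduli are pairwise coprime; M = 43·11·37·9 = 157509.
M/43 = 3663; 3663 ≡ 8 (mod 43); 8·27 ≡ 1, so inverse 27.
M/11 = 14319; 14319 ≡ 8 (mod 11); 8·7 ≡ 1, so inverse 7.
M/37 = 4257; 4257 ≡ 2 (mod 37); 2·19 ≡ 1, so inverse 19.
M/9 = 17501; 17501 ≡ 5 (mod 9); 5·2 ≡ 1, so inverse 2.
N ≡ 13·3663·27 + 10·14319·7 + 9·4257·19 + 6·17501·2 = 3226002.
3226002 mod 157509 = 75822.

75822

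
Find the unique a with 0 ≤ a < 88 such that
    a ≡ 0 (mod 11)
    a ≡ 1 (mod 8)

From a ≡ 0 (mod 11) write a = 0 + 11t. Substituting into a ≡ 1 (mod 8) gives 11t ≡ 1 (mod 8), and since 3⁻¹ ≡ 3 (mod 8), t ≡ 3. Hence a ≡ 0 + 11·3 = 33 (mod 88).

33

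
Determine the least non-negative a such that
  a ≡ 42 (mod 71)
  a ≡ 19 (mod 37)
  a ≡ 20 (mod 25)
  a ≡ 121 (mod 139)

From a ≡ 42 (mod 71) write a = 42 + 71t. Substituting into a ≡ 19 (mod 37) gives 71t ≡ 14 (mod 37), and since 34⁻¹ ≡ 12 (mod 37), t ≡ 20. Hence a ≡ 42 + 71·20 = 1462 (mod 2627).
From a ≡ 1462 (mod 2627) write a = 1462 + 2627t. Substituting into a ≡ 20 (mod 25) gives 2627t ≡ 8 (mod 25), and since 2⁻¹ ≡ 13 (mod 25), t ≡ 4. Hence a ≡ 1462 + 2627·4 = 11970 (mod 65675).
From a ≡ 11970 (mod 65675) write a = 11970 + 65675t. Substituting into a ≡ 121 (mod 139) gives 65675t ≡ 105 (mod 139), and since 67⁻¹ ≡ 83 (mod 139), t ≡ 97. Hence a ≡ 11970 + 65675·97 = 6382445 (mod 9128825).

6382445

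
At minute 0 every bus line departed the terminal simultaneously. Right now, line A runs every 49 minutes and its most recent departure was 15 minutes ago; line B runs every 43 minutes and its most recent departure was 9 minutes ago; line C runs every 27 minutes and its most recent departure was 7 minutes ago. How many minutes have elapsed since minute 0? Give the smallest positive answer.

29464

The moduli are pairwise coprime; N = 49·43·27 = 56889.
N/49 = 1161; 1161 ≡ 34 (mod 49); 34·13 ≡ 1, so inverse 13.
N/43 = 1323; 1323 ≡ 33 (mod 43); 33·30 ≡ 1, so inverse 30.
N/27 = 2107; 2107 ≡ 1 (mod 27), inverse 1.
t ≡ 15·1161·13 + 9·1323·30 + 7·2107·1 = 598354.
598354 mod 56889 = 29464.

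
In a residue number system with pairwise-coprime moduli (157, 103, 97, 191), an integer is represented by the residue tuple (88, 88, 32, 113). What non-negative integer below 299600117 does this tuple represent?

The moduli are pairwise coprime; N = 157·103·97·191 = 299600117.
N/157 = 1908281; 1908281 ≡ 103 (mod 157); 103·125 ≡ 1, so inverse 125.
N/103 = 2908739; 2908739 ≡ 19 (mod 103); 19·38 ≡ 1, so inverse 38.
N/97 = 3088661; 3088661 ≡ 84 (mod 97); 84·82 ≡ 1, so inverse 82.
N/191 = 1568587; 1568587 ≡ 95 (mod 191); 95·189 ≡ 1, so inverse 189.
x ≡ 88·1908281·125 + 88·2908739·38 + 32·3088661·82 + 113·1568587·189 = 72322873239.
72322873239 mod 299600117 = 119245042.

119245042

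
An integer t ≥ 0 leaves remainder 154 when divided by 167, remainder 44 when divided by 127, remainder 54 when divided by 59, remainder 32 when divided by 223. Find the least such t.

Combine the congruences pairwise.
From t ≡ 154 (mod 167) write t = 154 + 167s. Substituting into t ≡ 44 (mod 127) gives 167s ≡ 17 (mod 127), and since 40⁻¹ ≡ 54 (mod 127), s ≡ 29. Hence t ≡ 154 + 167·29 = 4997 (mod 21209).
From t ≡ 4997 (mod 21209) write t = 4997 + 21209s. Substituting into t ≡ 54 (mod 59) gives 21209s ≡ 13 (mod 59), and since 28⁻¹ ≡ 19 (mod 59), s ≡ 11. Hence t ≡ 4997 + 21209·11 = 238296 (mod 1251331).
From t ≡ 238296 (mod 1251331) write t = 238296 + 1251331s. Substituting into t ≡ 32 (mod 223) gives 1251331s ≡ 123 (mod 223), and since 78⁻¹ ≡ 203 (mod 223), s ≡ 216. Hence t ≡ 238296 + 1251331·216 = 270525792 (mod 279046813).

270525792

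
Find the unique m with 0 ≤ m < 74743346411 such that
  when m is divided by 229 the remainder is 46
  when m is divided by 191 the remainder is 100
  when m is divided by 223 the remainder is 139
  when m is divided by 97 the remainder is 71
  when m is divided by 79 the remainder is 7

69754589243

From m ≡ 46 (mod 229) write m = 46 + 229t. Substituting into m ≡ 100 (mod 191) gives 229t ≡ 54 (mod 191), and since 38⁻¹ ≡ 186 (mod 191), t ≡ 112. Hence m ≡ 46 + 229·112 = 25694 (mod 43739).
From m ≡ 25694 (mod 43739) write m = 25694 + 43739t. Substituting into m ≡ 139 (mod 223) gives 43739t ≡ 90 (mod 223), and since 31⁻¹ ≡ 36 (mod 223), t ≡ 118. Hence m ≡ 25694 + 43739·118 = 5186896 (mod 9753797).
From m ≡ 5186896 (mod 9753797) write m = 5186896 + 9753797t. Substituting into m ≡ 71 (mod 97) gives 9753797t ≡ 56 (mod 97), and since 59⁻¹ ≡ 74 (mod 97), t ≡ 70. Hence m ≡ 5186896 + 9753797·70 = 687952686 (mod 946118309).
From m ≡ 687952686 (mod 946118309) write m = 687952686 + 946118309t. Substituting into m ≡ 7 (mod 79) gives 946118309t ≡ 19 (mod 79), and since 10⁻¹ ≡ 8 (mod 79), t ≡ 73. Hence m ≡ 687952686 + 946118309·73 = 69754589243 (mod 74743346411).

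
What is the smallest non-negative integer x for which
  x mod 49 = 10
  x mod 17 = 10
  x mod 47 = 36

The moduli are pairwise coprime; N = 49·17·47 = 39151.
N/49 = 799; 799 ≡ 15 (mod 49); 15·36 ≡ 1, so inverse 36.
N/17 = 2303; 2303 ≡ 8 (mod 17); 8·15 ≡ 1, so inverse 15.
N/47 = 833; 833 ≡ 34 (mod 47); 34·18 ≡ 1, so inverse 18.
x ≡ 10·799·36 + 10·2303·15 + 36·833·18 = 1172874.
1172874 mod 39151 = 37495.

37495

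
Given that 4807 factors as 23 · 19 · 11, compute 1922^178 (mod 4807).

Mod 23: 1922 ≡ 13; by Fermat, exponent reduces to 178 mod 22 = 2; 13^2 ≡ 8 (mod 23).
Mod 19: 1922 ≡ 3; by Fermat, exponent reduces to 178 mod 18 = 16; 3^16 ≡ 17 (mod 19).
Mod 11: 1922 ≡ 8; by Fermat, exponent reduces to 178 mod 10 = 8; 8^8 ≡ 5 (mod 11).
Combine by CRT: x ≡ 8 (mod 23), x ≡ 17 (mod 19), x ≡ 5 (mod 11) ⇒ x ≡ 3228 (mod 4807).

3228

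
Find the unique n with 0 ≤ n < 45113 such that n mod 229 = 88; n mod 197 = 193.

Combine the congruences pairwise.
From n ≡ 88 (mod 229) write n = 88 + 229t. Substituting into n ≡ 193 (mod 197) gives 229t ≡ 105 (mod 197), and since 32⁻¹ ≡ 117 (mod 197), t ≡ 71. Hence n ≡ 88 + 229·71 = 16347 (mod 45113).

16347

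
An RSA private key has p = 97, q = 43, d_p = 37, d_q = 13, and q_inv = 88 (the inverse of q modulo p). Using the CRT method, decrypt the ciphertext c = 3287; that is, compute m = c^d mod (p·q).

m₁ = c^(d_p) mod p: c ≡ 86 (mod 97), and 86^37 mod 97 = 49.
m₂ = c^(d_q) mod q: c ≡ 19 (mod 43), and 19^13 mod 43 = 20.
h = q_inv·(m₁ − m₂) mod p = 88·(49 − 20) mod 97 = 30.
m = m₂ + h·q = 20 + 30·43 = 1310.

1310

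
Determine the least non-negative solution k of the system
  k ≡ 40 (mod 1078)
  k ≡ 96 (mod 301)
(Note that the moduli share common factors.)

35614

gcd(1078, 301) = 7 and 7 | (96 − 40), so the pair is consistent; merging gives k ≡ 35614 (mod 46354), where 46354 = lcm(1078, 301).
The solution is unique modulo lcm(1078, 301) = 46354.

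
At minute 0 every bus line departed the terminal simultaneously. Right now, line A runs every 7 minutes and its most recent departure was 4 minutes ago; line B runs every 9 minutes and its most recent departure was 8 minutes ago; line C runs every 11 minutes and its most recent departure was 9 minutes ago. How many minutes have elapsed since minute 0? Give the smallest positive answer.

53

The moduli are pairwise coprime; N = 7·9·11 = 693.
N/7 = 99; 99 ≡ 1 (mod 7), inverse 1.
N/9 = 77; 77 ≡ 5 (mod 9); 5·2 ≡ 1, so inverse 2.
N/11 = 63; 63 ≡ 8 (mod 11); 8·7 ≡ 1, so inverse 7.
t ≡ 4·99·1 + 8·77·2 + 9·63·7 = 5597.
5597 mod 693 = 53.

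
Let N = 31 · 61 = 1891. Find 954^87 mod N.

Mod 31: 954 ≡ 24; by Fermat, exponent reduces to 87 mod 30 = 27; 24^27 ≡ 15 (mod 31).
Mod 61: 954 ≡ 39; by Fermat, exponent reduces to 87 mod 60 = 27; 39^27 ≡ 52 (mod 61).
Combine by CRT: x ≡ 15 (mod 31), x ≡ 52 (mod 61) ⇒ x ≡ 418 (mod 1891).

418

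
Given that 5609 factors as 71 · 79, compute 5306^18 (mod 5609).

Mod 71: 5306 ≡ 52; 52^18 ≡ 27 (mod 71).
Mod 79: 5306 ≡ 13; 13^18 ≡ 10 (mod 79).
Combine by CRT: x ≡ 27 (mod 71), x ≡ 10 (mod 79) ⇒ x ≡ 879 (mod 5609).

879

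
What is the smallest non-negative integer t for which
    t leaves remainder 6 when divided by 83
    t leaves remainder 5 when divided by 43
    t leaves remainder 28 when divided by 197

The moduli are pairwise coprime; N = 83·43·197 = 703093.
N/83 = 8471; 8471 ≡ 5 (mod 83); 5·50 ≡ 1, so inverse 50.
N/43 = 16351; 16351 ≡ 11 (mod 43); 11·4 ≡ 1, so inverse 4.
N/197 = 3569; 3569 ≡ 23 (mod 197); 23·60 ≡ 1, so inverse 60.
t ≡ 6·8471·50 + 5·16351·4 + 28·3569·60 = 8864240.
8864240 mod 703093 = 427124.

427124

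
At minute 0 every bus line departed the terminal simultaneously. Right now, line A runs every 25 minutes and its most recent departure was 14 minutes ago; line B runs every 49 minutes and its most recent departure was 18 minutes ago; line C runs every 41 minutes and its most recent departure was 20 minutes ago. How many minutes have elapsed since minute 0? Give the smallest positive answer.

7564

From t ≡ 14 (mod 25) write t = 14 + 25s. Substituting into t ≡ 18 (mod 49) gives 25s ≡ 4 (mod 49), and since 25⁻¹ ≡ 2 (mod 49), s ≡ 8. Hence t ≡ 14 + 25·8 = 214 (mod 1225).
From t ≡ 214 (mod 1225) write t = 214 + 1225s. Substituting into t ≡ 20 (mod 41) gives 1225s ≡ 11 (mod 41), and since 36⁻¹ ≡ 8 (mod 41), s ≡ 6. Hence t ≡ 214 + 1225·6 = 7564 (mod 50225).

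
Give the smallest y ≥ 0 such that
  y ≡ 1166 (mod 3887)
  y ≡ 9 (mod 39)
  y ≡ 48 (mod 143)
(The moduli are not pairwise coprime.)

90567

gcd(3887, 39) = 13 and 13 | (9 − 1166), so the pair is consistent; merging gives y ≡ 8940 (mod 11661), where 11661 = lcm(3887, 39).
gcd(11661, 143) = 13 and 13 | (48 − 8940), so the pair is consistent; merging gives y ≡ 90567 (mod 128271), where 128271 = lcm(11661, 143).
The solution is unique modulo lcm(3887, 39, 143) = 128271.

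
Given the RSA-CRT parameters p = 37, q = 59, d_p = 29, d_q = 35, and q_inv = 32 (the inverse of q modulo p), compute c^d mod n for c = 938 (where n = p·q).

m₁ = c^(d_p) mod p: c ≡ 13 (mod 37), and 13^29 mod 37 = 22.
m₂ = c^(d_q) mod q: c ≡ 53 (mod 59), and 53^35 mod 59 = 46.
h = q_inv·(m₁ − m₂) mod p = 32·(22 − 46) mod 37 = 9.
m = m₂ + h·q = 46 + 9·59 = 577.

577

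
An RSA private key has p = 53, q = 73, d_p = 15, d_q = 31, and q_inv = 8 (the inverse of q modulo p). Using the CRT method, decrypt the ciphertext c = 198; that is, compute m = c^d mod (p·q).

3813

m₁ = c^(d_p) mod p: c ≡ 39 (mod 53), and 39^15 mod 53 = 50.
m₂ = c^(d_q) mod q: c ≡ 52 (mod 73), and 52^31 mod 73 = 17.
h = q_inv·(m₁ − m₂) mod p = 8·(50 − 17) mod 53 = 52.
m = m₂ + h·q = 17 + 52·73 = 3813.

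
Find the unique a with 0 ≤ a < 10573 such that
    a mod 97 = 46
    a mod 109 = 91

7612

From a ≡ 46 (mod 97) write a = 46 + 97t. Substituting into a ≡ 91 (mod 109) gives 97t ≡ 45 (mod 109), and since 97⁻¹ ≡ 9 (mod 109), t ≡ 78. Hence a ≡ 46 + 97·78 = 7612 (mod 10573).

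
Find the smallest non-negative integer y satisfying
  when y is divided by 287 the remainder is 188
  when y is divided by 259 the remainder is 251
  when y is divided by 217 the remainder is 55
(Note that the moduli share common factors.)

221178

Combine the congruences pairwise.
gcd(287, 259) = 7 and 7 | (251 − 188), so the pair is consistent; merging gives y ≡ 8798 (mod 10619), where 10619 = lcm(287, 259).
gcd(10619, 217) = 7 and 7 | (55 − 8798), so the pair is consistent; merging gives y ≡ 221178 (mod 329189), where 329189 = lcm(10619, 217).
The solution is unique modulo lcm(287, 259, 217) = 329189.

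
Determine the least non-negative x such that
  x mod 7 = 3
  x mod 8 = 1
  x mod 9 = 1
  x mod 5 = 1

The moduli are pairwise coprime; N = 7·8·9·5 = 2520.
N/7 = 360; 360 ≡ 3 (mod 7); 3·5 ≡ 1, so inverse 5.
N/8 = 315; 315 ≡ 3 (mod 8); 3·3 ≡ 1, so inverse 3.
N/9 = 280; 280 ≡ 1 (mod 9), inverse 1.
N/5 = 504; 504 ≡ 4 (mod 5); 4·4 ≡ 1, so inverse 4.
x ≡ 3·360·5 + 1·315·3 + 1·280·1 + 1·504·4 = 8641.
8641 mod 2520 = 1081.

1081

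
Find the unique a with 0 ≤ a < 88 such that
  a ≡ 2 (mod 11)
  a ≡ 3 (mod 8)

Combine the congruences pairwise.
From a ≡ 2 (mod 11) write a = 2 + 11t. Substituting into a ≡ 3 (mod 8) gives 11t ≡ 1 (mod 8), and since 3⁻¹ ≡ 3 (mod 8), t ≡ 3. Hence a ≡ 2 + 11·3 = 35 (mod 88).

35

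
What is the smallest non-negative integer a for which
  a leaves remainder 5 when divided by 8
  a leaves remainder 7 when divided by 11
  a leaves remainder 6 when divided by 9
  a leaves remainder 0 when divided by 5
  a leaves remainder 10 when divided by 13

40245

The moduli are pairwise coprime; N = 8·11·9·5·13 = 51480.
N/8 = 6435; 6435 ≡ 3 (mod 8); 3·3 ≡ 1, so inverse 3.
N/11 = 4680; 4680 ≡ 5 (mod 11); 5·9 ≡ 1, so inverse 9.
N/9 = 5720; 5720 ≡ 5 (mod 9); 5·2 ≡ 1, so inverse 2.
N/5 = 10296; 10296 ≡ 1 (mod 5), inverse 1.
N/13 = 3960; 3960 ≡ 8 (mod 13); 8·5 ≡ 1, so inverse 5.
a ≡ 5·6435·3 + 7·4680·9 + 6·5720·2 + 0·10296·1 + 10·3960·5 = 658005.
658005 mod 51480 = 40245.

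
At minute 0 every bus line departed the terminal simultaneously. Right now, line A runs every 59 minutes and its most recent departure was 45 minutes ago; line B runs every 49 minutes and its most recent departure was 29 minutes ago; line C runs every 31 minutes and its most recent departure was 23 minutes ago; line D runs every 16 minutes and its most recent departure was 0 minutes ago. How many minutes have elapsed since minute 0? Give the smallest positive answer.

1177744

The moduli are pairwise coprime; N = 59·49·31·16 = 1433936.
N/59 = 24304; 24304 ≡ 55 (mod 59); 55·44 ≡ 1, so inverse 44.
N/49 = 29264; 29264 ≡ 11 (mod 49); 11·9 ≡ 1, so inverse 9.
N/31 = 46256; 46256 ≡ 4 (mod 31); 4·8 ≡ 1, so inverse 8.
N/16 = 89621; 89621 ≡ 5 (mod 16); 5·13 ≡ 1, so inverse 13.
t ≡ 45·24304·44 + 29·29264·9 + 23·46256·8 + 0·89621·13 = 64270928.
64270928 mod 1433936 = 1177744.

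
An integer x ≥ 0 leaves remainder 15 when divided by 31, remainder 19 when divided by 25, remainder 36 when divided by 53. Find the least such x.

From x ≡ 15 (mod 31) write x = 15 + 31t. Substituting into x ≡ 19 (mod 25) gives 31t ≡ 4 (mod 25), and since 6⁻¹ ≡ 21 (mod 25), t ≡ 9. Hence x ≡ 15 + 31·9 = 294 (mod 775).
From x ≡ 294 (mod 775) write x = 294 + 775t. Substituting into x ≡ 36 (mod 53) gives 775t ≡ 7 (mod 53), and since 33⁻¹ ≡ 45 (mod 53), t ≡ 50. Hence x ≡ 294 + 775·50 = 39044 (mod 41075).

39044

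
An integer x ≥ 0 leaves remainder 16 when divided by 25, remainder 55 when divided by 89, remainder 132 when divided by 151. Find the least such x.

Combine the congruences pairwise.
From x ≡ 16 (mod 25) write x = 16 + 25t. Substituting into x ≡ 55 (mod 89) gives 25t ≡ 39 (mod 89), and since 25⁻¹ ≡ 57 (mod 89), t ≡ 87. Hence x ≡ 16 + 25·87 = 2191 (mod 2225).
From x ≡ 2191 (mod 2225) write x = 2191 + 2225t. Substituting into x ≡ 132 (mod 151) gives 2225t ≡ 55 (mod 151), and since 111⁻¹ ≡ 117 (mod 151), t ≡ 93. Hence x ≡ 2191 + 2225·93 = 209116 (mod 335975).

209116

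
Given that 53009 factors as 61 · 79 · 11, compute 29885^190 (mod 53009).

34783

Mod 61: 29885 ≡ 56; by Fermat, exponent reduces to 190 mod 60 = 10; 56^10 ≡ 13 (mod 61).
Mod 79: 29885 ≡ 23; by Fermat, exponent reduces to 190 mod 78 = 34; 23^34 ≡ 23 (mod 79).
Mod 11: 29885 ≡ 9; since 10 | 190, by Fermat 9^190 ≡ 1 (mod 11).
Combine by CRT: x ≡ 13 (mod 61), x ≡ 23 (mod 79), x ≡ 1 (mod 11) ⇒ x ≡ 34783 (mod 53009).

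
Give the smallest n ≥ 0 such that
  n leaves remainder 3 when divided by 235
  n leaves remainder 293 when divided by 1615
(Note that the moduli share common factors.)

66508

gcd(235, 1615) = 5 and 5 | (293 − 3), so the pair is consistent; merging gives n ≡ 66508 (mod 75905), where 75905 = lcm(235, 1615).
The solution is unique modulo lcm(235, 1615) = 75905.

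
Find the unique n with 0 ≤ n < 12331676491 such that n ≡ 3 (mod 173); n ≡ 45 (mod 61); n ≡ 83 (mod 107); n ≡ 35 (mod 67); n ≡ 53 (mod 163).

The moduli are pairwise coprime; M = 173·61·107·67·163 = 12331676491.
M/173 = 71281367; 71281367 ≡ 4 (mod 173); 4·130 ≡ 1, so inverse 130.
M/61 = 202158631; 202158631 ≡ 56 (mod 61); 56·12 ≡ 1, so inverse 12.
M/107 = 115249313; 115249313 ≡ 41 (mod 107); 41·47 ≡ 1, so inverse 47.
M/67 = 184054873; 184054873 ≡ 44 (mod 67); 44·32 ≡ 1, so inverse 32.
M/163 = 75654457; 75654457 ≡ 126 (mod 163); 126·22 ≡ 1, so inverse 22.
n ≡ 3·71281367·130 + 45·202158631·12 + 83·115249313·47 + 35·184054873·32 + 53·75654457·22 = 880907518505.
880907518505 mod 12331676491 = 5358487644.

5358487644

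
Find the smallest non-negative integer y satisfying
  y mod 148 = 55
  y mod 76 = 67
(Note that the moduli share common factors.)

2423

gcd(148, 76) = 4 and 4 | (67 − 55), so the pair is consistent; merging gives y ≡ 2423 (mod 2812), where 2812 = lcm(148, 76).
The solution is unique modulo lcm(148, 76) = 2812.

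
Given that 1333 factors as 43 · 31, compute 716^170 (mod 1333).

1214

Mod 43: 716 ≡ 28; by Fermat, exponent reduces to 170 mod 42 = 2; 28^2 ≡ 10 (mod 43).
Mod 31: 716 ≡ 3; by Fermat, exponent reduces to 170 mod 30 = 20; 3^20 ≡ 5 (mod 31).
Combine by CRT: x ≡ 10 (mod 43), x ≡ 5 (mod 31) ⇒ x ≡ 1214 (mod 1333).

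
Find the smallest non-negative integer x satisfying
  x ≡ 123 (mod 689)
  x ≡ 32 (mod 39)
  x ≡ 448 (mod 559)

gcd(689, 39) = 13 and 13 | (32 − 123), so the pair is consistent; merging gives x ≡ 812 (mod 2067), where 2067 = lcm(689, 39).
gcd(2067, 559) = 13 and 13 | (448 − 812), so the pair is consistent; merging gives x ≡ 46286 (mod 88881), where 88881 = lcm(2067, 559).
The solution is unique modulo lcm(689, 39, 559) = 88881.

46286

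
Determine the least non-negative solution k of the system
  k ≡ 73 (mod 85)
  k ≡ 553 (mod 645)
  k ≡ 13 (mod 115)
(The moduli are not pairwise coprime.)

gcd(85, 645) = 5 and 5 | (553 − 73), so the pair is consistent; merging gives k ≡ 3133 (mod 10965), where 10965 = lcm(85, 645).
gcd(10965, 115) = 5 and 5 | (13 − 3133), so the pair is consistent; merging gives k ≡ 156643 (mod 252195), where 252195 = lcm(10965, 115).
The solution is unique modulo lcm(85, 645, 115) = 252195.

156643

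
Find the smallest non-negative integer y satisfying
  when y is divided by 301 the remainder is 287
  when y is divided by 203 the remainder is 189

8715

Combine the congruences pairwise.
gcd(301, 203) = 7 and 7 | (189 − 287), so the pair is consistent; merging gives y ≡ 8715 (mod 8729), where 8729 = lcm(301, 203).
The solution is unique modulo lcm(301, 203) = 8729.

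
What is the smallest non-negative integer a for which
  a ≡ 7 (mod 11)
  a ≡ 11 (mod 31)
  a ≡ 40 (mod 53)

From a ≡ 7 (mod 11) write a = 7 + 11t. Substituting into a ≡ 11 (mod 31) gives 11t ≡ 4 (mod 31), and since 11⁻¹ ≡ 17 (mod 31), t ≡ 6. Hence a ≡ 7 + 11·6 = 73 (mod 341).
From a ≡ 73 (mod 341) write a = 73 + 341t. Substituting into a ≡ 40 (mod 53) gives 341t ≡ 20 (mod 53), and since 23⁻¹ ≡ 30 (mod 53), t ≡ 17. Hence a ≡ 73 + 341·17 = 5870 (mod 18073).

5870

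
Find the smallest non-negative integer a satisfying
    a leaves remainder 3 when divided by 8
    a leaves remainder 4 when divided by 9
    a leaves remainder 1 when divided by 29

1219

From a ≡ 3 (mod 8) write a = 3 + 8t. Substituting into a ≡ 4 (mod 9) gives 8t ≡ 1 (mod 9), and since 8⁻¹ ≡ 8 (mod 9), t ≡ 8. Hence a ≡ 3 + 8·8 = 67 (mod 72).
From a ≡ 67 (mod 72) write a = 67 + 72t. Substituting into a ≡ 1 (mod 29) gives 72t ≡ 21 (mod 29), and since 14⁻¹ ≡ 27 (mod 29), t ≡ 16. Hence a ≡ 67 + 72·16 = 1219 (mod 2088).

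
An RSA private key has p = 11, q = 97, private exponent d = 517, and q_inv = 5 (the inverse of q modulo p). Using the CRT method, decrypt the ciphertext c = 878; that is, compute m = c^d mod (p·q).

444

d_p = d mod (p−1) = 517 mod 10 = 7; d_q = d mod (q−1) = 37.
m₁ = c^(d_p) mod p: c ≡ 9 (mod 11), and 9^7 mod 11 = 4.
m₂ = c^(d_q) mod q: c ≡ 5 (mod 97), and 5^37 mod 97 = 56.
h = q_inv·(m₁ − m₂) mod p = 5·(4 − 56) mod 11 = 4.
m = m₂ + h·q = 56 + 4·97 = 444.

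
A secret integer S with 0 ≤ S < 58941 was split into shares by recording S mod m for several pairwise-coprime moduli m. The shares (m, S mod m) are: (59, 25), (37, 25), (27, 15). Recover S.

34953

The moduli are pairwise coprime; N = 59·37·27 = 58941.
N/59 = 999; 999 ≡ 55 (mod 59); 55·44 ≡ 1, so inverse 44.
N/37 = 1593; 1593 ≡ 2 (mod 37); 2·19 ≡ 1, so inverse 19.
N/27 = 2183; 2183 ≡ 23 (mod 27); 23·20 ≡ 1, so inverse 20.
S ≡ 25·999·44 + 25·1593·19 + 15·2183·20 = 2510475.
2510475 mod 58941 = 34953.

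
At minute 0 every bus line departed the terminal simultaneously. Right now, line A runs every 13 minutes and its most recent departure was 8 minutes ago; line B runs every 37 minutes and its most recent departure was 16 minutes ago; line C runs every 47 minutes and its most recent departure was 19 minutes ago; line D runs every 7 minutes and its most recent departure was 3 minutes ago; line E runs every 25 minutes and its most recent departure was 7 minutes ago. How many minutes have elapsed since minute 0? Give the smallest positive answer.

1276257

From t ≡ 8 (mod 13) write t = 8 + 13s. Substituting into t ≡ 16 (mod 37) gives 13s ≡ 8 (mod 37), and since 13⁻¹ ≡ 20 (mod 37), s ≡ 12. Hence t ≡ 8 + 13·12 = 164 (mod 481).
From t ≡ 164 (mod 481) write t = 164 + 481s. Substituting into t ≡ 19 (mod 47) gives 481s ≡ 43 (mod 47), and since 11⁻¹ ≡ 30 (mod 47), s ≡ 21. Hence t ≡ 164 + 481·21 = 10265 (mod 22607).
From t ≡ 10265 (mod 22607) write t = 10265 + 22607s. Substituting into t ≡ 3 (mod 7) gives 22607s ≡ 0 (mod 7), and since 4⁻¹ ≡ 2 (mod 7), s ≡ 0. Hence t ≡ 10265 + 22607·0 = 10265 (mod 158249).
From t ≡ 10265 (mod 158249) write t = 10265 + 158249s. Substituting into t ≡ 7 (mod 25) gives 158249s ≡ 17 (mod 25), and since 24⁻¹ ≡ 24 (mod 25), s ≡ 8. Hence t ≡ 10265 + 158249·8 = 1276257 (mod 3956225).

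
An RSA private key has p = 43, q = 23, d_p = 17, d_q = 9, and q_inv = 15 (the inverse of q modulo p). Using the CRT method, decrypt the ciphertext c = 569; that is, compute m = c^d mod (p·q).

697

m₁ = c^(d_p) mod p: c ≡ 10 (mod 43), and 10^17 mod 43 = 9.
m₂ = c^(d_q) mod q: c ≡ 17 (mod 23), and 17^9 mod 23 = 7.
h = q_inv·(m₁ − m₂) mod p = 15·(9 − 7) mod 43 = 30.
m = m₂ + h·q = 7 + 30·23 = 697.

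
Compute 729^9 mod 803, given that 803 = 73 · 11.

Mod 73: 729 ≡ 72; 72^9 ≡ 72 (mod 73).
Mod 11: 729 ≡ 3; 3^9 ≡ 4 (mod 11).
Combine by CRT: x ≡ 72 (mod 73), x ≡ 4 (mod 11) ⇒ x ≡ 510 (mod 803).

510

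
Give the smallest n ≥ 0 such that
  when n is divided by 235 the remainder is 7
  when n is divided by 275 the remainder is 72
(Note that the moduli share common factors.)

4472

Combine the congruences pairwise.
gcd(235, 275) = 5 and 5 | (72 − 7), so the pair is consistent; merging gives n ≡ 4472 (mod 12925), where 12925 = lcm(235, 275).
The solution is unique modulo lcm(235, 275) = 12925.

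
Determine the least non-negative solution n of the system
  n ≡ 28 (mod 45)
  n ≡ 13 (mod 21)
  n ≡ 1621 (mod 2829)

gcd(45, 21) = 3 and 3 | (13 − 28), so the pair is consistent; merging gives n ≡ 118 (mod 315), where 315 = lcm(45, 21).
gcd(315, 2829) = 3 and 3 | (1621 − 118), so the pair is consistent; merging gives n ≡ 264718 (mod 297045), where 297045 = lcm(315, 2829).
The solution is unique modulo lcm(45, 21, 2829) = 297045.

264718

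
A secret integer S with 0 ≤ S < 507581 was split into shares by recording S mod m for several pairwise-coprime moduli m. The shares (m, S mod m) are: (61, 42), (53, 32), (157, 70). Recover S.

The moduli are pairwise coprime; N = 61·53·157 = 507581.
N/61 = 8321; 8321 ≡ 25 (mod 61); 25·22 ≡ 1, so inverse 22.
N/53 = 9577; 9577 ≡ 37 (mod 53); 37·43 ≡ 1, so inverse 43.
N/157 = 3233; 3233 ≡ 93 (mod 157); 93·130 ≡ 1, so inverse 130.
S ≡ 42·8321·22 + 32·9577·43 + 70·3233·130 = 50286856.
50286856 mod 507581 = 36337.

36337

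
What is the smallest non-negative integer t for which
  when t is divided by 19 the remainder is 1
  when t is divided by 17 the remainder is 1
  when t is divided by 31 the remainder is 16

The moduli are pairwise coprime; N = 19·17·31 = 10013.
N/19 = 527; 527 ≡ 14 (mod 19); 14·15 ≡ 1, so inverse 15.
N/17 = 589; 589 ≡ 11 (mod 17); 11·14 ≡ 1, so inverse 14.
N/31 = 323; 323 ≡ 13 (mod 31); 13·12 ≡ 1, so inverse 12.
t ≡ 1·527·15 + 1·589·14 + 16·323·12 = 78167.
78167 mod 10013 = 8076.

8076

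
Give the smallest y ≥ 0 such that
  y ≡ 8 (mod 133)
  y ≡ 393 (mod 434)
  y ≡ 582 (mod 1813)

gcd(133, 434) = 7 and 7 | (393 − 8), so the pair is consistent; merging gives y ≡ 3865 (mod 8246), where 8246 = lcm(133, 434).
gcd(8246, 1813) = 7 and 7 | (582 − 3865), so the pair is consistent; merging gives y ≡ 292475 (mod 2135714), where 2135714 = lcm(8246, 1813).
The solution is unique modulo lcm(133, 434, 1813) = 2135714.

292475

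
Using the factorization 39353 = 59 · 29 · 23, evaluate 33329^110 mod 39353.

Mod 59: 33329 ≡ 53; by Fermat, exponent reduces to 110 mod 58 = 52; 53^52 ≡ 9 (mod 59).
Mod 29: 33329 ≡ 8; by Fermat, exponent reduces to 110 mod 28 = 26; 8^26 ≡ 5 (mod 29).
Mod 23: 33329 ≡ 2; since 22 | 110, by Fermat 2^110 ≡ 1 (mod 23).
Combine by CRT: x ≡ 9 (mod 59), x ≡ 5 (mod 29), x ≡ 1 (mod 23) ⇒ x ≡ 16883 (mod 39353).

16883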